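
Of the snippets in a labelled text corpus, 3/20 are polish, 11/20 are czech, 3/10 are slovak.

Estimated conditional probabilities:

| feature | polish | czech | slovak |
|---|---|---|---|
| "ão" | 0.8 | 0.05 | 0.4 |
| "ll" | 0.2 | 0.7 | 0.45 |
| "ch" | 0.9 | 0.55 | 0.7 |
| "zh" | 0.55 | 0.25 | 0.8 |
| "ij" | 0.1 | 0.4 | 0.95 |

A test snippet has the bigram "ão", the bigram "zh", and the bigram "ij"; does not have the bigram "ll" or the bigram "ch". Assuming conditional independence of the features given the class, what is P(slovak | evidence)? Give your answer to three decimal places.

0.944

polish: 0.15 × 0.8 × (1−0.2) × (1−0.9) × 0.55 × 0.1 = 0.000528
czech: 0.55 × 0.05 × (1−0.7) × (1−0.55) × 0.25 × 0.4 = 0.00037125
slovak: 0.3 × 0.4 × (1−0.45) × (1−0.7) × 0.8 × 0.95 = 0.015048
P(slovak | x) = 0.015048 / 0.01594725 ≈ 0.944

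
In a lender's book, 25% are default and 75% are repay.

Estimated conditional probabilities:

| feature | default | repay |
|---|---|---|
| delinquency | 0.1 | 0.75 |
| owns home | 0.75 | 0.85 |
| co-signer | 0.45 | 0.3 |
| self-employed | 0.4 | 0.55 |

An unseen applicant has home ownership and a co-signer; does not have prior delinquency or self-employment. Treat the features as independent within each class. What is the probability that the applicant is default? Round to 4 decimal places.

0.6792

default: 0.25 × (1−0.1) × 0.75 × 0.45 × (1−0.4) = 0.0455625
repay: 0.75 × (1−0.75) × 0.85 × 0.3 × (1−0.55) = 0.021515625
P(default | x) = 0.0455625 / 0.067078125 ≈ 0.6792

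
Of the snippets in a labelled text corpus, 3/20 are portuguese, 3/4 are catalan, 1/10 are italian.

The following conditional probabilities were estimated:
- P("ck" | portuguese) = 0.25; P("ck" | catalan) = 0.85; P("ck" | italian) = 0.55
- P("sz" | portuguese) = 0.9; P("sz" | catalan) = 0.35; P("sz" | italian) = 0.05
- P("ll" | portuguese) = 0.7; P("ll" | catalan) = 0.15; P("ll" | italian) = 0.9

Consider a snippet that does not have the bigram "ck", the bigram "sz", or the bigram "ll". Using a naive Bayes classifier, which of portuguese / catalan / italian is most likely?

catalan

portuguese: 0.15 × (1−0.25) × (1−0.9) × (1−0.7) = 0.003375
catalan: 0.75 × (1−0.85) × (1−0.35) × (1−0.15) = 0.06215625
italian: 0.1 × (1−0.55) × (1−0.05) × (1−0.9) = 0.004275
Highest score → catalan.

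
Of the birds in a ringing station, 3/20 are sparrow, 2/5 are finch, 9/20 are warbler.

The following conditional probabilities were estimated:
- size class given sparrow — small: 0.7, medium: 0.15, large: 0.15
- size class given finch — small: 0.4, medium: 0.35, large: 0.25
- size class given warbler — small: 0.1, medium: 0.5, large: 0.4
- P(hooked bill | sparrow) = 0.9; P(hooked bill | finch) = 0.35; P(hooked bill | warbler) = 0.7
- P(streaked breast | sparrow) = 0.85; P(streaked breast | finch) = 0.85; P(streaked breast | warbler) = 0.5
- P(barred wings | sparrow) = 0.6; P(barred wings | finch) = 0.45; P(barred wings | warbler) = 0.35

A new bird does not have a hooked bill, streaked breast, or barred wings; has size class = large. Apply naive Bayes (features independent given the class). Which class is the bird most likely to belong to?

sparrow: 0.15 × 0.15 × (1−0.9) × (1−0.85) × (1−0.6) = 0.000135
finch: 0.4 × 0.25 × (1−0.35) × (1−0.85) × (1−0.45) = 0.0053625
warbler: 0.45 × 0.4 × (1−0.7) × (1−0.5) × (1−0.35) = 0.01755
Highest score → warbler.

warbler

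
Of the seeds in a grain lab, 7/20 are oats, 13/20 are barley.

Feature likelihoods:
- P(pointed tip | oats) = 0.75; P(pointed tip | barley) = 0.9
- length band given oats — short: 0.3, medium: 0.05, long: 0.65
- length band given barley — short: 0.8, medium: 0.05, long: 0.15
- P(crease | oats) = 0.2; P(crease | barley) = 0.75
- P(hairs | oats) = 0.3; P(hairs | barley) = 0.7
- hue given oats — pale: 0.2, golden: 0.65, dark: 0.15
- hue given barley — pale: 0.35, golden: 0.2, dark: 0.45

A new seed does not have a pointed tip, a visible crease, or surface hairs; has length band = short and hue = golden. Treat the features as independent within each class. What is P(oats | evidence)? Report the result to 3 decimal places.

oats: 0.35 × (1−0.75) × 0.3 × (1−0.2) × (1−0.3) × 0.65 = 0.009555
barley: 0.65 × (1−0.9) × 0.8 × (1−0.75) × (1−0.7) × 0.2 = 0.00078
P(oats | x) = 0.009555 / 0.010335 ≈ 0.925

0.925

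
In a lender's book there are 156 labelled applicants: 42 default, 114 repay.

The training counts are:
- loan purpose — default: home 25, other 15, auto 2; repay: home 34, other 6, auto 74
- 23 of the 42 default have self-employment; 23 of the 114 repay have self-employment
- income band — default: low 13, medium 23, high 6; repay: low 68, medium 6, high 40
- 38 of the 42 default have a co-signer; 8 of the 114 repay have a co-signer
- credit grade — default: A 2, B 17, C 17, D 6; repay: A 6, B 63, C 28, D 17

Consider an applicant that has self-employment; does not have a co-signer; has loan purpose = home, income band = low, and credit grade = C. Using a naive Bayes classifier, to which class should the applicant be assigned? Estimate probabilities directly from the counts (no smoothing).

repay

default: (42/156) × (25/42) × (23/42) × (13/42) × (4/42) × (17/42) ≈ 0.00104712
repay: (114/156) × (34/114) × (23/114) × (68/114) × (106/114) × (28/114) ≈ 0.00599012
Highest score → repay.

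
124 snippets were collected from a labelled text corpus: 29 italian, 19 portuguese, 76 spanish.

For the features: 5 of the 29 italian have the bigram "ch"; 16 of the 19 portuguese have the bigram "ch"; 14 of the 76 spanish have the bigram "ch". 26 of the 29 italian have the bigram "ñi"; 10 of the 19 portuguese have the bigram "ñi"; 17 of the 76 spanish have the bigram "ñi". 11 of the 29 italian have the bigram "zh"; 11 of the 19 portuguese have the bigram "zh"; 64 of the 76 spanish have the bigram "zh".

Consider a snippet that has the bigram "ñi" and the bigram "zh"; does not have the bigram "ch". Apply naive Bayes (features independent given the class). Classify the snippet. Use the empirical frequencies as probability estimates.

italian: (29/124) × (24/29) × (26/29) × (11/29) ≈ 0.0658203
portuguese: (19/124) × (3/19) × (10/19) × (11/19) ≈ 0.007372
spanish: (76/124) × (62/76) × (17/76) × (64/76) ≈ 0.0941828
Highest score → spanish.

spanish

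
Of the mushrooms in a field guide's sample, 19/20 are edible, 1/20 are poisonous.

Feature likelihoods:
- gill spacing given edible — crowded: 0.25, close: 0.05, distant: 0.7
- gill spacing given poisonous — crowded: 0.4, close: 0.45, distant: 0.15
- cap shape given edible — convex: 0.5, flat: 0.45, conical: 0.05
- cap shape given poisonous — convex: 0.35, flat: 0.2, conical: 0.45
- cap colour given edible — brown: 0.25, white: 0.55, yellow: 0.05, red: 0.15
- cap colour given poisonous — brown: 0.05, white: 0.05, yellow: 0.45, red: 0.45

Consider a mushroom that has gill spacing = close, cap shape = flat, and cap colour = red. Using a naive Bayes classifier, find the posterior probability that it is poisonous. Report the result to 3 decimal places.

edible: 0.95 × 0.05 × 0.45 × 0.15 = 0.00320625
poisonous: 0.05 × 0.45 × 0.2 × 0.45 = 0.002025
P(poisonous | x) = 0.002025 / 0.00523125 ≈ 0.387

0.387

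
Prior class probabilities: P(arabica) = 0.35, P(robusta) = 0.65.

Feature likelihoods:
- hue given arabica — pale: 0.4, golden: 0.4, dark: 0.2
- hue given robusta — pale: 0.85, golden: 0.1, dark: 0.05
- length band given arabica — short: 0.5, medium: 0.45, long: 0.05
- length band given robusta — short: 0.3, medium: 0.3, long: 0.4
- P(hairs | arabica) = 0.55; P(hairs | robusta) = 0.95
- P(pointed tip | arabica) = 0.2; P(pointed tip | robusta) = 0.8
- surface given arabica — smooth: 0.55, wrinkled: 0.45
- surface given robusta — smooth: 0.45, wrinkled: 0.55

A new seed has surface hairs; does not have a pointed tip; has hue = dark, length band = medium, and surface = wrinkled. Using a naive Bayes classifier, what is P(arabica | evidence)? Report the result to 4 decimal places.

0.8596

arabica: 0.35 × 0.2 × 0.45 × 0.55 × (1−0.2) × 0.45 = 0.006237
robusta: 0.65 × 0.05 × 0.3 × 0.95 × (1−0.8) × 0.55 = 0.001018875
P(arabica | x) = 0.006237 / 0.007255875 ≈ 0.8596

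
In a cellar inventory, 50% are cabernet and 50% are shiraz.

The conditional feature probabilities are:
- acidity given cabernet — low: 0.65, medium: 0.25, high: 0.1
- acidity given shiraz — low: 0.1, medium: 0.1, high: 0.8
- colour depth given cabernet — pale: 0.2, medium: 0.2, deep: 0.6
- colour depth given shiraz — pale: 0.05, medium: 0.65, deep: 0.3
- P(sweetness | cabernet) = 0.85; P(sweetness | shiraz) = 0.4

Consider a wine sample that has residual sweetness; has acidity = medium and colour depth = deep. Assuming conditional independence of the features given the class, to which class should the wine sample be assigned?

cabernet

cabernet: 0.5 × 0.25 × 0.6 × 0.85 = 0.06375
shiraz: 0.5 × 0.1 × 0.3 × 0.4 = 0.006
Highest score → cabernet.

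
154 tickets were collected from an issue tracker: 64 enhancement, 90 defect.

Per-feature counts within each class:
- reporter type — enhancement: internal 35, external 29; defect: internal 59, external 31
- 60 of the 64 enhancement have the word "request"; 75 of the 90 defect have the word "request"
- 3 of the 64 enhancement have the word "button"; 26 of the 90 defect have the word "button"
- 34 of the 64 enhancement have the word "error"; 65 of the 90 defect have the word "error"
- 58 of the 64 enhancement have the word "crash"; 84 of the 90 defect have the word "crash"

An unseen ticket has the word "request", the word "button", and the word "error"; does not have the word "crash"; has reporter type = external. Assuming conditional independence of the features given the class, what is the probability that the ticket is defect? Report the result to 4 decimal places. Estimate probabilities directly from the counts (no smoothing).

enhancement: (64/154) × (29/64) × (60/64) × (3/64) × (34/64) × (6/64) ≈ 0.000412155
defect: (90/154) × (31/90) × (75/90) × (26/90) × (65/90) × (6/90) ≈ 0.0023333
P(defect | x) = 0.0023333 / 0.002745455 ≈ 0.8499

0.8499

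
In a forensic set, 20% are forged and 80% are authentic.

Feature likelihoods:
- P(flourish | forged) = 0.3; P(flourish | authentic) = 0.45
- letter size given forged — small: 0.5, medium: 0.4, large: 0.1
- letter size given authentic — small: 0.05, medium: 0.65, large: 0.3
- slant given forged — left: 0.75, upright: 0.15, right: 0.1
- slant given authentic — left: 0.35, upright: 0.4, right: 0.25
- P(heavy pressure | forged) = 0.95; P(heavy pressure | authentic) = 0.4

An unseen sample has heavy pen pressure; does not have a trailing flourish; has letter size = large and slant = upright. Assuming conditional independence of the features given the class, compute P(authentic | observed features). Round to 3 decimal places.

forged: 0.2 × (1−0.3) × 0.1 × 0.15 × 0.95 = 0.001995
authentic: 0.8 × (1−0.45) × 0.3 × 0.4 × 0.4 = 0.02112
P(authentic | x) = 0.02112 / 0.023115 ≈ 0.914

0.914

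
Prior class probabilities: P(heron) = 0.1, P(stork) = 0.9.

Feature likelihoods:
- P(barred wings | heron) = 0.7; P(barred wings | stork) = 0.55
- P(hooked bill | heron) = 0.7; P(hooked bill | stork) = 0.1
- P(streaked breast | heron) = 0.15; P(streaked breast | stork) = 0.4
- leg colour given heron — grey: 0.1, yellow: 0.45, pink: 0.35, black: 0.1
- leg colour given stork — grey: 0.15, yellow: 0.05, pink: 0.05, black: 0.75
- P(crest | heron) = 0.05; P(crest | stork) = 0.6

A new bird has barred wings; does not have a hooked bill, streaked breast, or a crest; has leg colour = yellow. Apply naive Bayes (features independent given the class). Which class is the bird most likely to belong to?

heron

heron: 0.1 × 0.7 × (1−0.7) × (1−0.15) × 0.45 × (1−0.05) = 0.007630875
stork: 0.9 × 0.55 × (1−0.1) × (1−0.4) × 0.05 × (1−0.6) = 0.005346
Highest score → heron.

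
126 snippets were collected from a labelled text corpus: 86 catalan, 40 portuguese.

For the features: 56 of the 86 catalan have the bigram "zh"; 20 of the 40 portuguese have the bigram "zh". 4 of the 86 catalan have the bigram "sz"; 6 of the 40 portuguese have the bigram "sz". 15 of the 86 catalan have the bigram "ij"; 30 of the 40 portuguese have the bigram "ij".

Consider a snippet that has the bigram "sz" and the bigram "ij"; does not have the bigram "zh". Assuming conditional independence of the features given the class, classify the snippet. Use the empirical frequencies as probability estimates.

catalan: (86/126) × (30/86) × (4/86) × (15/86) ≈ 0.00193155
portuguese: (40/126) × (20/40) × (6/40) × (30/40) ≈ 0.0178571
Highest score → portuguese.

portuguese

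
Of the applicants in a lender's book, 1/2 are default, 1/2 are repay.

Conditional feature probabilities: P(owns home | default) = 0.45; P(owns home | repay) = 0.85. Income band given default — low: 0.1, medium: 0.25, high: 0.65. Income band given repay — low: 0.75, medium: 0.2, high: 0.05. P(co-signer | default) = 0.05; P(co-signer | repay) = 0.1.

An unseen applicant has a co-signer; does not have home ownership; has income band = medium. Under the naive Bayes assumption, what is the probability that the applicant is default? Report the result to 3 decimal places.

default: 0.5 × (1−0.45) × 0.25 × 0.05 = 0.0034375
repay: 0.5 × (1−0.85) × 0.2 × 0.1 = 0.0015
P(default | x) = 0.0034375 / 0.0049375 ≈ 0.696

0.696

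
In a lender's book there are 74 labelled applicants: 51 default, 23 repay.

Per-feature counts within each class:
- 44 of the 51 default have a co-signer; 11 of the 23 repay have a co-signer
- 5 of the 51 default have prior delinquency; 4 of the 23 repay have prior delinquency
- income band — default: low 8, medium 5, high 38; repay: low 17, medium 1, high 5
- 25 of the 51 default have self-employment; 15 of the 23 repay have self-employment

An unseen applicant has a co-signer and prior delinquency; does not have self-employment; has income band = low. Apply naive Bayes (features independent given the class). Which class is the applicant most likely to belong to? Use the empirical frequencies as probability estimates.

default: (51/74) × (44/51) × (5/51) × (8/51) × (26/51) ≈ 0.00466169
repay: (23/74) × (11/23) × (4/23) × (17/23) × (8/23) ≈ 0.00664625
Highest score → repay.

repay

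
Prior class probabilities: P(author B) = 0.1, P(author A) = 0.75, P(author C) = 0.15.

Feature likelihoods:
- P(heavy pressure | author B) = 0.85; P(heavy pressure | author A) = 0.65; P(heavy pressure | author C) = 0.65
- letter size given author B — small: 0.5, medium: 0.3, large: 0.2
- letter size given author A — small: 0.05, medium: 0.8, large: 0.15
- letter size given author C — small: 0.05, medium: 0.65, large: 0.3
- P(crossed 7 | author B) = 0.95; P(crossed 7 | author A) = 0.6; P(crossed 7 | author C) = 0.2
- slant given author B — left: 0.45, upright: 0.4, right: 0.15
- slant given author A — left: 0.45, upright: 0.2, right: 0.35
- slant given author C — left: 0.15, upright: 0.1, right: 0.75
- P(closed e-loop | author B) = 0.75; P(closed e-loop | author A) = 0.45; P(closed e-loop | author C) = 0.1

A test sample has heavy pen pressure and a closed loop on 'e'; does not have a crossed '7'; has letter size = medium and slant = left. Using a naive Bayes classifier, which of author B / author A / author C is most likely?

author A

author B: 0.1 × 0.85 × 0.3 × (1−0.95) × 0.45 × 0.75 = 0.0004303125
author A: 0.75 × 0.65 × 0.8 × (1−0.6) × 0.45 × 0.45 = 0.03159
author C: 0.15 × 0.65 × 0.65 × (1−0.2) × 0.15 × 0.1 = 0.0007605
Highest score → author A.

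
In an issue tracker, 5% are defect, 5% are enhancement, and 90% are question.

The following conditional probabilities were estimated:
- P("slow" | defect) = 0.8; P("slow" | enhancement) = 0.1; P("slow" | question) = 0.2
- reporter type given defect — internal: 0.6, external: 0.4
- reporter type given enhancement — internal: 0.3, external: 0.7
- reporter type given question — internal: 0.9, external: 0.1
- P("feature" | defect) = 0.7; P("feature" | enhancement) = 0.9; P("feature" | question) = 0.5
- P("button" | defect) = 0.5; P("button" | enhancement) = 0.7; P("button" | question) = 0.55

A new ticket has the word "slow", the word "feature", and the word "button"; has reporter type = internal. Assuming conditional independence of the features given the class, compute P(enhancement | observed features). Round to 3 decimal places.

0.018

defect: 0.05 × 0.8 × 0.6 × 0.7 × 0.5 = 0.0084
enhancement: 0.05 × 0.1 × 0.3 × 0.9 × 0.7 = 0.000945
question: 0.9 × 0.2 × 0.9 × 0.5 × 0.55 = 0.04455
P(enhancement | x) = 0.000945 / 0.053895 ≈ 0.018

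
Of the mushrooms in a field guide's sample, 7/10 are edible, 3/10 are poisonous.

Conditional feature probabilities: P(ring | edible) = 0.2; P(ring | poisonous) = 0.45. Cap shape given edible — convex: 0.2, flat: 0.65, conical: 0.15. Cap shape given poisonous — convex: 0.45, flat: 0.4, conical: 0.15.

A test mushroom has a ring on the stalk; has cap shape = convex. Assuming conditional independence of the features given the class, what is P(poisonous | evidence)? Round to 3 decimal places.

0.685

edible: 0.7 × 0.2 × 0.2 = 0.028
poisonous: 0.3 × 0.45 × 0.45 = 0.06075
P(poisonous | x) = 0.06075 / 0.08875 ≈ 0.685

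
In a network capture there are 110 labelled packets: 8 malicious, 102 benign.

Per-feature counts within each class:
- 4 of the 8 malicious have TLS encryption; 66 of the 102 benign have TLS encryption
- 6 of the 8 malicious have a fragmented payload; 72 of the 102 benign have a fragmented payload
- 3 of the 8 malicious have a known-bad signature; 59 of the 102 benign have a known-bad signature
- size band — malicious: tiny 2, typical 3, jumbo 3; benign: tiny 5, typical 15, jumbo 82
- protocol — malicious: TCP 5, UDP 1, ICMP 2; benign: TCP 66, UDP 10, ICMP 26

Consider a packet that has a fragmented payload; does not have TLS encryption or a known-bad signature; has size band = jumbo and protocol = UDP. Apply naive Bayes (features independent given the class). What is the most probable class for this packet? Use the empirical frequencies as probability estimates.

benign

malicious: (8/110) × (4/8) × (6/8) × (5/8) × (3/8) × (1/8) ≈ 0.000799006
benign: (102/110) × (36/102) × (72/102) × (43/102) × (82/102) × (10/102) ≈ 0.0076758
Highest score → benign.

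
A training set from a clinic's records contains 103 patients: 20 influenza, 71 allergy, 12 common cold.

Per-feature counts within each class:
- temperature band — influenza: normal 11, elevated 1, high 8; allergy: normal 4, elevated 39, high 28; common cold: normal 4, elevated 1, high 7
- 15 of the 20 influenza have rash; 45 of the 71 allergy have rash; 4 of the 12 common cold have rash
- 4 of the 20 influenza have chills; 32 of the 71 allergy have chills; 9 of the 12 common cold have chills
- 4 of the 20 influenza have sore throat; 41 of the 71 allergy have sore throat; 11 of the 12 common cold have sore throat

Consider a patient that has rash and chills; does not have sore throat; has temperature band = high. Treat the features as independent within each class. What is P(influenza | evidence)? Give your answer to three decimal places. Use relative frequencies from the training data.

influenza: (20/103) × (8/20) × (15/20) × (4/20) × (16/20) ≈ 0.00932039
allergy: (71/103) × (28/71) × (45/71) × (32/71) × (30/71) ≈ 0.0328118
common cold: (12/103) × (7/12) × (4/12) × (9/12) × (1/12) ≈ 0.00141586
P(influenza | x) = 0.00932039 / 0.04354805 ≈ 0.214

0.214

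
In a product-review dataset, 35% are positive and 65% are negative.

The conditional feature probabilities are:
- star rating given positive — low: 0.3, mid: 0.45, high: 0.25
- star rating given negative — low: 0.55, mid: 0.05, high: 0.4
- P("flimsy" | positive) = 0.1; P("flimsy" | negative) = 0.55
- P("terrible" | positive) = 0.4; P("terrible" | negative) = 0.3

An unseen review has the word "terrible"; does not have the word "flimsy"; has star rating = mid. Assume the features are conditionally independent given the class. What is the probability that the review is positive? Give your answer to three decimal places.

positive: 0.35 × 0.45 × (1−0.1) × 0.4 = 0.0567
negative: 0.65 × 0.05 × (1−0.55) × 0.3 = 0.0043875
P(positive | x) = 0.0567 / 0.0610875 ≈ 0.928

0.928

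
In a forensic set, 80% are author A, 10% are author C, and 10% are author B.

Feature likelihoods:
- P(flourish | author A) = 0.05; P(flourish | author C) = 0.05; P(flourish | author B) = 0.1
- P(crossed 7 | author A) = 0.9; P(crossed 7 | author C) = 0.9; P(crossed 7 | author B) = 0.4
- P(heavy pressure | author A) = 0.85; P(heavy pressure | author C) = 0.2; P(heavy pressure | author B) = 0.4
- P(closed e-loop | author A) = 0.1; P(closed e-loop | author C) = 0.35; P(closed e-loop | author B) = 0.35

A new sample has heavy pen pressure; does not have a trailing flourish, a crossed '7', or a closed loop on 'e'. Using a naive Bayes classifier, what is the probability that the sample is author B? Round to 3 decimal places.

0.191

author A: 0.8 × (1−0.05) × (1−0.9) × 0.85 × (1−0.1) = 0.05814
author C: 0.1 × (1−0.05) × (1−0.9) × 0.2 × (1−0.35) = 0.001235
author B: 0.1 × (1−0.1) × (1−0.4) × 0.4 × (1−0.35) = 0.01404
P(author B | x) = 0.01404 / 0.073415 ≈ 0.191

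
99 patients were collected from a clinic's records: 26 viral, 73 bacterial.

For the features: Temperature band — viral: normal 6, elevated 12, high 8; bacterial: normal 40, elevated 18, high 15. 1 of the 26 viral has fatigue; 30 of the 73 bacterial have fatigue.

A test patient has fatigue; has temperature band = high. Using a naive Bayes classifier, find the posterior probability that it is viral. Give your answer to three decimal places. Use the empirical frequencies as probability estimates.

0.048

viral: (26/99) × (8/26) × (1/26) ≈ 0.003108
bacterial: (73/99) × (15/73) × (30/73) ≈ 0.0622665
P(viral | x) = 0.003108 / 0.0653745 ≈ 0.048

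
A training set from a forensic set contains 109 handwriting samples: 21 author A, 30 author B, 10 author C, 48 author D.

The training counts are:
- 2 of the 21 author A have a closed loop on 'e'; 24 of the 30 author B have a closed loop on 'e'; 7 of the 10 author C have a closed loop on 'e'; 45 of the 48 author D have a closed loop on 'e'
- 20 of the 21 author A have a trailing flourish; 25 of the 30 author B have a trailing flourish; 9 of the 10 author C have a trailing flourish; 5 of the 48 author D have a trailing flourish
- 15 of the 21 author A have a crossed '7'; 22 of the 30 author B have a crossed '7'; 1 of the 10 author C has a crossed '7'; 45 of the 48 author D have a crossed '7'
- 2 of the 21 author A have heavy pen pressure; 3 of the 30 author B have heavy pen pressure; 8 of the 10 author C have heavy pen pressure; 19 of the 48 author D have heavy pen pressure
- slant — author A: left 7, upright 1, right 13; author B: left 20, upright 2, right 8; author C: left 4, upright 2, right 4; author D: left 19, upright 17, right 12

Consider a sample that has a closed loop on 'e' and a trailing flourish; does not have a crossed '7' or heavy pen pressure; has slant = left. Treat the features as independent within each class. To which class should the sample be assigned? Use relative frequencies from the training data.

author B

author A: (21/109) × (2/21) × (20/21) × (6/21) × (19/21) × (7/21) ≈ 0.00150577
author B: (30/109) × (24/30) × (25/30) × (8/30) × (27/30) × (20/30) ≈ 0.0293578
author C: (10/109) × (7/10) × (9/10) × (9/10) × (2/10) × (4/10) ≈ 0.00416147
author D: (48/109) × (45/48) × (5/48) × (3/48) × (29/48) × (19/48) ≈ 0.000642782
Highest score → author B.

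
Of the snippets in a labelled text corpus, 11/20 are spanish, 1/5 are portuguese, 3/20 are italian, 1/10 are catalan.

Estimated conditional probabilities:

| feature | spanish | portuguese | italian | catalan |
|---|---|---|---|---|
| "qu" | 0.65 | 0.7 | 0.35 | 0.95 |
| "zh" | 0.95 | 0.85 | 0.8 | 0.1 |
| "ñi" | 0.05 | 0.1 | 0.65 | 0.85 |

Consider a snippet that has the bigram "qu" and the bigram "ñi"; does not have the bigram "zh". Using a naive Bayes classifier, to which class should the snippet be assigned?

spanish: 0.55 × 0.65 × (1−0.95) × 0.05 = 0.00089375
portuguese: 0.2 × 0.7 × (1−0.85) × 0.1 = 0.0021
italian: 0.15 × 0.35 × (1−0.8) × 0.65 = 0.006825
catalan: 0.1 × 0.95 × (1−0.1) × 0.85 = 0.072675
Highest score → catalan.

catalan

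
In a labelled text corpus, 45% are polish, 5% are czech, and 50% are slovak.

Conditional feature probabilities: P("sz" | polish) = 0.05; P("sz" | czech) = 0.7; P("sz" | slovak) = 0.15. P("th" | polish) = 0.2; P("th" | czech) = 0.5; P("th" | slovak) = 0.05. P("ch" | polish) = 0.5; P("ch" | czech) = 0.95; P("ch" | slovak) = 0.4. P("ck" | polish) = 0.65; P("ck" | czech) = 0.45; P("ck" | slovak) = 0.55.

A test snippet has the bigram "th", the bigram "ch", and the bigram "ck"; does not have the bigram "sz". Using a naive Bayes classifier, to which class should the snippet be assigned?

polish

polish: 0.45 × (1−0.05) × 0.2 × 0.5 × 0.65 = 0.0277875
czech: 0.05 × (1−0.7) × 0.5 × 0.95 × 0.45 = 0.00320625
slovak: 0.5 × (1−0.15) × 0.05 × 0.4 × 0.55 = 0.004675
Highest score → polish.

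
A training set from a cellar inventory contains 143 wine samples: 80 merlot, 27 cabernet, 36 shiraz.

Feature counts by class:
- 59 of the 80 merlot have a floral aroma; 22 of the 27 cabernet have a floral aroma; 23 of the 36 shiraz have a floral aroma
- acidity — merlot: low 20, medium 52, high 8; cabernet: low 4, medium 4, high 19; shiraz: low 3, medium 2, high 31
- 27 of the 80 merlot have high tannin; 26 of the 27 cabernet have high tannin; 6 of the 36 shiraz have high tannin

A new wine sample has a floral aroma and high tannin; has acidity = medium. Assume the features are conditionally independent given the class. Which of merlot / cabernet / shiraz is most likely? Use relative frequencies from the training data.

merlot: (80/143) × (59/80) × (52/80) × (27/80) ≈ 0.0905114
cabernet: (27/143) × (22/27) × (4/27) × (26/27) ≈ 0.0219479
shiraz: (36/143) × (23/36) × (2/36) × (6/36) ≈ 0.00148925
Highest score → merlot.

merlot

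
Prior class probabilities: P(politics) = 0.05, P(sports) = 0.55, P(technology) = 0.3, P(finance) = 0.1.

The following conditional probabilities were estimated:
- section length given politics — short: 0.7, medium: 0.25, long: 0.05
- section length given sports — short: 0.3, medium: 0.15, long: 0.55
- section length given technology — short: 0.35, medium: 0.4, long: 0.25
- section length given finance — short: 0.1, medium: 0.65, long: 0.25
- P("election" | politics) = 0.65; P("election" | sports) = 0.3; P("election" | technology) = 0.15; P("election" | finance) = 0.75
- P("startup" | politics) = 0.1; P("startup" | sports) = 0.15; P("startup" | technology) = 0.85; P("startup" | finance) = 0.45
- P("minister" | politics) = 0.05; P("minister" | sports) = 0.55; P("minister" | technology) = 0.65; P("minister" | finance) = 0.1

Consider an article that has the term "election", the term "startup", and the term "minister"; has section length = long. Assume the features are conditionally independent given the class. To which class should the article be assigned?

politics: 0.05 × 0.05 × 0.65 × 0.1 × 0.05 = 0.000008125
sports: 0.55 × 0.55 × 0.3 × 0.15 × 0.55 = 0.007486875
technology: 0.3 × 0.25 × 0.15 × 0.85 × 0.65 = 0.006215625
finance: 0.1 × 0.25 × 0.75 × 0.45 × 0.1 = 0.00084375
Highest score → sports.

sports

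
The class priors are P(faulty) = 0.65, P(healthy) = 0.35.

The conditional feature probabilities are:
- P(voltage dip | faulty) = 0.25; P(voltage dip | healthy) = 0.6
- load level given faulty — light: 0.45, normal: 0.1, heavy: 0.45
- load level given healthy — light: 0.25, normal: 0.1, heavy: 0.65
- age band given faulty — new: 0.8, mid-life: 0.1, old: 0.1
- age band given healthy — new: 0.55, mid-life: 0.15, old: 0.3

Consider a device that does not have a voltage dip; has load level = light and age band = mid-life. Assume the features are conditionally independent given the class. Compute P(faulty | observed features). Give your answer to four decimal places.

0.8069

faulty: 0.65 × (1−0.25) × 0.45 × 0.1 = 0.0219375
healthy: 0.35 × (1−0.6) × 0.25 × 0.15 = 0.00525
P(faulty | x) = 0.0219375 / 0.0271875 ≈ 0.8069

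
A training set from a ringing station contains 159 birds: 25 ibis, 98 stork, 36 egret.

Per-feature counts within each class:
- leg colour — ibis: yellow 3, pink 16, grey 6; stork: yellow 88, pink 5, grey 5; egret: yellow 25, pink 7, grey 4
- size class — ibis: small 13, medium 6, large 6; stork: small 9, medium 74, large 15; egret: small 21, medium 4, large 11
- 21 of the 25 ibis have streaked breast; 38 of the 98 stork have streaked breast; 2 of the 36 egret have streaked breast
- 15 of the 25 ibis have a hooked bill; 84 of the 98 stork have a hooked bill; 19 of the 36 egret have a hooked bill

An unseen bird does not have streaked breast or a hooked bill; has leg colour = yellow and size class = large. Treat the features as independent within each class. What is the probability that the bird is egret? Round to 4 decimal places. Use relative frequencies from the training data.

0.7357

ibis: (25/159) × (3/25) × (6/25) × (4/25) × (10/25) ≈ 0.000289811
stork: (98/159) × (88/98) × (15/98) × (60/98) × (14/98) ≈ 0.00740931
egret: (36/159) × (25/36) × (11/36) × (34/36) × (17/36) ≈ 0.0214267
P(egret | x) = 0.0214267 / 0.029125821 ≈ 0.7357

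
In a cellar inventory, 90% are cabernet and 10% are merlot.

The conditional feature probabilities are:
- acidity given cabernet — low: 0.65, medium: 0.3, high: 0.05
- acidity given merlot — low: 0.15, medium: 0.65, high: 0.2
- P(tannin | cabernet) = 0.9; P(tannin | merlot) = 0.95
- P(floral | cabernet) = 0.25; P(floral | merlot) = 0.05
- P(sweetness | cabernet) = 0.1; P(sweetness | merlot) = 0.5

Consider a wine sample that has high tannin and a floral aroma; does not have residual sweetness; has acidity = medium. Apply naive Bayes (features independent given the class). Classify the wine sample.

cabernet

cabernet: 0.9 × 0.3 × 0.9 × 0.25 × (1−0.1) = 0.054675
merlot: 0.1 × 0.65 × 0.95 × 0.05 × (1−0.5) = 0.00154375
Highest score → cabernet.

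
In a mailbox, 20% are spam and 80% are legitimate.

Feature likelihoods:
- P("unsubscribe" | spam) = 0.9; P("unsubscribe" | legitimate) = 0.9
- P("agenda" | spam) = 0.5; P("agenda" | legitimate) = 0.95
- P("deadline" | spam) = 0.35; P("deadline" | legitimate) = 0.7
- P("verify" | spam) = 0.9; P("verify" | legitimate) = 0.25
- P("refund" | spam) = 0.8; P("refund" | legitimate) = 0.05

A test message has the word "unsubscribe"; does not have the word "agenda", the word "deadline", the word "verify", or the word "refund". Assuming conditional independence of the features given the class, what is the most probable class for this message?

legitimate

spam: 0.2 × 0.9 × (1−0.5) × (1−0.35) × (1−0.9) × (1−0.8) = 0.00117
legitimate: 0.8 × 0.9 × (1−0.95) × (1−0.7) × (1−0.25) × (1−0.05) = 0.007695
Highest score → legitimate.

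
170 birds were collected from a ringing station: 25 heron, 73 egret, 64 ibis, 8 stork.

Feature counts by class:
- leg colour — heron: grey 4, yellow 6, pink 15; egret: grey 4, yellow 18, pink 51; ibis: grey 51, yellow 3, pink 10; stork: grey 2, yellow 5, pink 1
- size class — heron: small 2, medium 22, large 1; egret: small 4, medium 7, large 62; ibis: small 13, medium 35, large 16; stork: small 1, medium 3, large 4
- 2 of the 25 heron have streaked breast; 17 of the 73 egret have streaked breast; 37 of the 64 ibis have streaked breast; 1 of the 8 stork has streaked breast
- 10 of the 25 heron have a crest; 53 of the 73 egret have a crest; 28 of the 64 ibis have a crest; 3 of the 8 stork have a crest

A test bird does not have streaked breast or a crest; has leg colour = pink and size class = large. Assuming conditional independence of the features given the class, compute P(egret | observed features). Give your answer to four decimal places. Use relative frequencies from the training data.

0.8837

heron: (25/170) × (15/25) × (1/25) × (23/25) × (15/25) ≈ 0.00194824
egret: (73/170) × (51/73) × (62/73) × (56/73) × (20/73) ≈ 0.0535504
ibis: (64/170) × (10/64) × (16/64) × (27/64) × (36/64) ≈ 0.00348977
stork: (8/170) × (1/8) × (4/8) × (7/8) × (5/8) ≈ 0.00160846
P(egret | x) = 0.0535504 / 0.06059687 ≈ 0.8837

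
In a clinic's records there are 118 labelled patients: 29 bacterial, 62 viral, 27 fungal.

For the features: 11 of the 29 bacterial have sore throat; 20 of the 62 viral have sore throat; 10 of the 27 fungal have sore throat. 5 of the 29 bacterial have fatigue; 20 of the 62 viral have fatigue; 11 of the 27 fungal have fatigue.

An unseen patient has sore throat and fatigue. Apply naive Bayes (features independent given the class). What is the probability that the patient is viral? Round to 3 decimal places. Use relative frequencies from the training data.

bacterial: (29/118) × (11/29) × (5/29) ≈ 0.0160725
viral: (62/118) × (20/62) × (20/62) ≈ 0.0546747
fungal: (27/118) × (10/27) × (11/27) ≈ 0.0345261
P(viral | x) = 0.0546747 / 0.1052733 ≈ 0.519

0.519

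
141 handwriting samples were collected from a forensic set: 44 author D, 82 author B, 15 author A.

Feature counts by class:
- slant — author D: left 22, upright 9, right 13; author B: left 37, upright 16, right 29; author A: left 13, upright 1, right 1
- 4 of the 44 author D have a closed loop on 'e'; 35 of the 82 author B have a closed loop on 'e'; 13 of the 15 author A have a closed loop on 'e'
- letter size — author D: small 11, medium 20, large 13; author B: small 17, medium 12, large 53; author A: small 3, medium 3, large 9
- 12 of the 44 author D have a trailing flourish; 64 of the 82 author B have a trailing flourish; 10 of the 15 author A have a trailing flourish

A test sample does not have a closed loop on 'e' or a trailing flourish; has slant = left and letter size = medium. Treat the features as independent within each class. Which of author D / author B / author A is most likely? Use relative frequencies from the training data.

author D

author D: (44/141) × (22/44) × (40/44) × (20/44) × (32/44) ≈ 0.0468906
author B: (82/141) × (37/82) × (47/82) × (12/82) × (18/82) ≈ 0.00483162
author A: (15/141) × (13/15) × (2/15) × (3/15) × (5/15) ≈ 0.000819543
Highest score → author D.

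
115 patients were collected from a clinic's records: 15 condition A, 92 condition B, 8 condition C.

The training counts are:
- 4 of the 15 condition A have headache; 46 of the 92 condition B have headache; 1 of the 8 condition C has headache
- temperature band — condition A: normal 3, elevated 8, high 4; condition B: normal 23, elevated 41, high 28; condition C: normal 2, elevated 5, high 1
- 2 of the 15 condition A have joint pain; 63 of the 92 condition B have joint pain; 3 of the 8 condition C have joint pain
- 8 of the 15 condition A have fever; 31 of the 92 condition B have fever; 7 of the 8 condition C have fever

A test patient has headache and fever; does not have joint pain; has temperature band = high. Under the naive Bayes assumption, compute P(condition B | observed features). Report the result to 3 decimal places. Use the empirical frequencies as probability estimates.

0.726

condition A: (15/115) × (4/15) × (4/15) × (13/15) × (8/15) ≈ 0.00428728
condition B: (92/115) × (46/92) × (28/92) × (29/92) × (31/92) ≈ 0.0129305
condition C: (8/115) × (1/8) × (1/8) × (5/8) × (7/8) ≈ 0.000594429
P(condition B | x) = 0.0129305 / 0.017812209 ≈ 0.726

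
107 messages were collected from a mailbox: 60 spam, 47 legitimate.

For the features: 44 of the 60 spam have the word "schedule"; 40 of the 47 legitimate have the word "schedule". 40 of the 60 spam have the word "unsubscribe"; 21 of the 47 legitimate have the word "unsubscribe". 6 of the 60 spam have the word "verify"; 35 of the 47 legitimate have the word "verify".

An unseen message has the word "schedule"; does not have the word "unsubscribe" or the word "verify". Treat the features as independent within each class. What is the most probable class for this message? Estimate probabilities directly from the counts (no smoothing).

spam: (60/107) × (44/60) × (20/60) × (54/60) ≈ 0.123364
legitimate: (47/107) × (40/47) × (26/47) × (12/47) ≈ 0.0528001
Highest score → spam.

spam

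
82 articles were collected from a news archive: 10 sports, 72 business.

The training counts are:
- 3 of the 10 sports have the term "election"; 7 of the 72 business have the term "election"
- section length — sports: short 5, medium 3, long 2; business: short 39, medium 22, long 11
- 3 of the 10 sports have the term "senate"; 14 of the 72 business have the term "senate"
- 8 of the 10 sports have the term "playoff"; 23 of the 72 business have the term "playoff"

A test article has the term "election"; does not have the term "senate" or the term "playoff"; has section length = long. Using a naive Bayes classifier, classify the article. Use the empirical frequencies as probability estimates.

business

sports: (10/82) × (3/10) × (2/10) × (7/10) × (2/10) ≈ 0.00102439
business: (72/82) × (7/72) × (11/72) × (58/72) × (49/72) ≈ 0.00714996
Highest score → business.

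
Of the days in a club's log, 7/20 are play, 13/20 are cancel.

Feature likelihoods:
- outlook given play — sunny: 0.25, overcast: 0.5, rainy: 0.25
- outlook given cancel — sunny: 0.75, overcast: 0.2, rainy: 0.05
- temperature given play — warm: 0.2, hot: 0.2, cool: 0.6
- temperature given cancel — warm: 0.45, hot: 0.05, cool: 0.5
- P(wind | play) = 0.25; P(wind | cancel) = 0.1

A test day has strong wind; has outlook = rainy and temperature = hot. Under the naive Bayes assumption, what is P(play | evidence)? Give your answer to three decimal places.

0.964

play: 0.35 × 0.25 × 0.2 × 0.25 = 0.004375
cancel: 0.65 × 0.05 × 0.05 × 0.1 = 0.0001625
P(play | x) = 0.004375 / 0.0045375 ≈ 0.964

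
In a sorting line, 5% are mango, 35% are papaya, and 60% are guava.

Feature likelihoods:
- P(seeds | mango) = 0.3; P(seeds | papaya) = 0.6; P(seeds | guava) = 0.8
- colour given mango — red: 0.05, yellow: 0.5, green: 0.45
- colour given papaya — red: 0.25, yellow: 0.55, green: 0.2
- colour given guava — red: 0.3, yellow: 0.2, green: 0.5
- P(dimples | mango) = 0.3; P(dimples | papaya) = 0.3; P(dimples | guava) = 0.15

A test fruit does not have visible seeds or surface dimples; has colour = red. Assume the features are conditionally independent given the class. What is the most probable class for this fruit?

guava

mango: 0.05 × (1−0.3) × 0.05 × (1−0.3) = 0.001225
papaya: 0.35 × (1−0.6) × 0.25 × (1−0.3) = 0.0245
guava: 0.6 × (1−0.8) × 0.3 × (1−0.15) = 0.0306
Highest score → guava.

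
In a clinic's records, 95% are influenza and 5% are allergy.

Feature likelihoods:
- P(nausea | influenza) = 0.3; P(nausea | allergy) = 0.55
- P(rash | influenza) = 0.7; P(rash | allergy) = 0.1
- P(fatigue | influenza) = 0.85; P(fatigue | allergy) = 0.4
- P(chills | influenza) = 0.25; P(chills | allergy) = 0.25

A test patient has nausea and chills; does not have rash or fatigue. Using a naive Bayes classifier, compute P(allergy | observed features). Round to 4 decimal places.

influenza: 0.95 × 0.3 × (1−0.7) × (1−0.85) × 0.25 = 0.00320625
allergy: 0.05 × 0.55 × (1−0.1) × (1−0.4) × 0.25 = 0.0037125
P(allergy | x) = 0.0037125 / 0.00691875 ≈ 0.5366

0.5366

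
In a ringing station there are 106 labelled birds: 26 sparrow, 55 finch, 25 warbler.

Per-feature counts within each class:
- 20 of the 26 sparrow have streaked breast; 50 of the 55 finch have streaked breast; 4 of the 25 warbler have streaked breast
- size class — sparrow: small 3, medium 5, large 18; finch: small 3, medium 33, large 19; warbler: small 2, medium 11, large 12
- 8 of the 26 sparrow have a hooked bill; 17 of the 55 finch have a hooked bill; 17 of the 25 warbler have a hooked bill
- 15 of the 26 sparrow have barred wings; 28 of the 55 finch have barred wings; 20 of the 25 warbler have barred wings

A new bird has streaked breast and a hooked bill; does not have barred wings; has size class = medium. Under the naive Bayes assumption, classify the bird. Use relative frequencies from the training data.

sparrow: (26/106) × (20/26) × (5/26) × (8/26) × (11/26) ≈ 0.00472342
finch: (55/106) × (50/55) × (33/55) × (17/55) × (27/55) ≈ 0.042944
warbler: (25/106) × (4/25) × (11/25) × (17/25) × (5/25) ≈ 0.00225811
Highest score → finch.

finch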